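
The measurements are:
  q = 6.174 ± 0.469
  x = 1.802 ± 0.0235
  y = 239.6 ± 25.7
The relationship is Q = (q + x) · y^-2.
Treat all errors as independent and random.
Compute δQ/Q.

Let u = q + x = 7.976. δu = √(δq² + δx²) = √(0.220 + 0.000552) = 0.470, so δu/u = 0.0589.
Q is then a monomial in u, y:
δQ/Q = √((δu/u)² + (-2·δy/y)²) = √(0.00347 + 0.0460) = 0.222

0.222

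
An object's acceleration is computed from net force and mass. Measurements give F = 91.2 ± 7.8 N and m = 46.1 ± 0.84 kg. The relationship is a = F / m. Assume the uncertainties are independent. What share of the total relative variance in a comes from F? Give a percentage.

95.7%

(δa/a)² = (1·δF/F)² + (-1·δm/m)²
  F term: (1×0.0855)² = 0.00731
  m term: (-1×0.0182)² = 0.000332
Total = 0.00765. Share from F = 0.00731/0.00765 = 0.957.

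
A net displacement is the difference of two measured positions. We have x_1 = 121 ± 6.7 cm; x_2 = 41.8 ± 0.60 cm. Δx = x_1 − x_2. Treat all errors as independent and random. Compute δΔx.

Δx is a linear combination, so absolute uncertainties add in quadrature:
  (δx_1)² = 44.9;  (δx_2)² = 0.360
δΔx = √(45.2) = 6.73 cm

6.73 cm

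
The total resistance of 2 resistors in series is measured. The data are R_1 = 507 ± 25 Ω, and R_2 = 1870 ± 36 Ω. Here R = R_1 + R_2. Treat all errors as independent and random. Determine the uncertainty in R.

43.8 Ω

Each term contributes (cᵢ δxᵢ)² to (δR)²:
  (δR_1)² = 625;  (δR_2)² = 1300
δR = √(1920) = 43.8 Ω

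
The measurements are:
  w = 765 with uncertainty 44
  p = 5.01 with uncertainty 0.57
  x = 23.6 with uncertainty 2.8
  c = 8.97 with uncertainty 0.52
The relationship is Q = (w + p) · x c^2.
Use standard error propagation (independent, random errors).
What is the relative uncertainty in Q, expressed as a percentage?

17.5%

Let u = w + p = 770. δu = √(δw² + δp²) = √(1940 + 0.325) = 44.0, so δu/u = 0.0571.
Q is then a monomial in u, x, c:
δQ/Q = √((δu/u)² + (1·δx/x)² + (2·δc/c)²) = √(0.00327 + 0.0141 + 0.0134) = 0.175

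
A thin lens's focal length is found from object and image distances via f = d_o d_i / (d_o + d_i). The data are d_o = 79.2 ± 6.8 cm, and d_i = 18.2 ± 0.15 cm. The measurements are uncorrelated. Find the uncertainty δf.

∂f/∂d_o = (d_i/(d_o+d_i))² = 0.0349;  ∂f/∂d_i = (d_o/(d_o+d_i))² = 0.661
δf = √((∂f/∂d_o · δd_o)² + (∂f/∂d_i · δd_i)²) = √(0.0564 + 0.00984) = 0.257 cm

0.257 cm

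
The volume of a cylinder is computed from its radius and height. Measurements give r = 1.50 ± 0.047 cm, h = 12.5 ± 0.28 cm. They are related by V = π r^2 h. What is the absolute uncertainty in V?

5.88 cm^3

Each factor contributes (exponent × relative error)² to (δV/V)²:
  (2·δr/r)² = (2×0.0313)² = 0.00393;  (1·δh/h)² = (1×0.0224)² = 0.000502
δV/V = √(0.00443) = 0.0665
V = 88.4 cm^3, so δV = 0.0665 × 88.4 = 5.88 cm^3.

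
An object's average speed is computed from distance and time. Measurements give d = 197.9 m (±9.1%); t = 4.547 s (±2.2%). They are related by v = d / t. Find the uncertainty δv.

For a monomial v ∝ d, t^-1, fractional errors add in quadrature:
  (1·δd/d)² = (1×0.0910)² = 0.00828;  (-1·δt/t)² = (-1×0.0220)² = 0.000484
δv/v = √(0.00877) = 0.0936
v = 43.52 m/s, so δv = 0.0936 × 43.52 = 4.07 m/s.

4.07 m/s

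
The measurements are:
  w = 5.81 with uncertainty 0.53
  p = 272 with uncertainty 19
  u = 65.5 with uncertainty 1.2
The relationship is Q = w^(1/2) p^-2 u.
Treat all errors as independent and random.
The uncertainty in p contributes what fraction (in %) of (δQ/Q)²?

(δQ/Q)² = (½·δw/w)² + (-2·δp/p)² + (1·δu/u)²
  w term: (0.5×0.0912)² = 0.00208
  p term: (-2×0.0699)² = 0.0195
  u term: (1×0.0183)² = 0.000336
Total = 0.0219. Share from p = 0.0195/0.0219 = 0.890.

89.0%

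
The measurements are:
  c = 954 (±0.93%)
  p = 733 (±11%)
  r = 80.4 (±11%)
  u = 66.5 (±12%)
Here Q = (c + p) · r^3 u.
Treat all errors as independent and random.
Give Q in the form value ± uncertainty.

(5.83 ± 2.07) × 10^10

Let w = c + p = 1690. δw = √(δc² + δp²) = √(78.7 + 6500) = 81.1, so δw/w = 0.0481.
Q is then a monomial in w, r, u:
δQ/Q = √((δw/w)² + (3·δr/r)² + (1·δu/u)²) = √(0.00231 + 0.109 + 0.0144) = 0.354
Q = 5.83e+10, so δQ = 0.354 × 5.83e+10 = 2.07e+10.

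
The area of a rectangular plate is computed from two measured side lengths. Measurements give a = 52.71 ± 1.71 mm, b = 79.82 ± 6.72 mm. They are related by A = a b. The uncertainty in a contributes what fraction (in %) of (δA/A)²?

(δA/A)² = (1·δa/a)² + (1·δb/b)²
  a term: (1×0.0324)² = 0.00105
  b term: (1×0.0842)² = 0.00709
Total = 0.00814. Share from a = 0.00105/0.00814 = 0.129.

12.9%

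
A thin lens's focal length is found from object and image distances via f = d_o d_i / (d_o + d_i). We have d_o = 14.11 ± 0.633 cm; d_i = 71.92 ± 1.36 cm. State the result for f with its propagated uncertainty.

11.80 ± 0.444 cm

∂f/∂d_o = (d_i/(d_o+d_i))² = 0.699;  ∂f/∂d_i = (d_o/(d_o+d_i))² = 0.0269
δf = √((∂f/∂d_o · δd_o)² + (∂f/∂d_i · δd_i)²) = √(0.196 + 0.00134) = 0.444 cm
f = 11.80 cm.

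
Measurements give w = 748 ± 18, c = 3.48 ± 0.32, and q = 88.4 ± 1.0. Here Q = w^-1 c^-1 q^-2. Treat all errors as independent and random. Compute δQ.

4.8e-09

Since Q is a product/quotient, work with relative uncertainties:
  (-1·δw/w)² = (-1×0.0241)² = 0.000579;  (-1·δc/c)² = (-1×0.0920)² = 0.00846;  (-2·δq/q)² = (-2×0.0113)² = 0.000512
δQ/Q = √(0.00955) = 0.0977
Q = 4.92e-08, so δQ = 0.0977 × 4.92e-08 = 4.8e-09.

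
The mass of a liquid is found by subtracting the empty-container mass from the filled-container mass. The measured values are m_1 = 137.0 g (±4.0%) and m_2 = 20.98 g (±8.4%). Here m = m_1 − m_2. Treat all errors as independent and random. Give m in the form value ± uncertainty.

116.0 ± 5.76 g

Each term contributes (cᵢ δxᵢ)² to (δm)²:
  (δm_1)² = 30.0;  (δm_2)² = 3.11
δm = √(33.1) = 5.76 g
m = 116.0 g.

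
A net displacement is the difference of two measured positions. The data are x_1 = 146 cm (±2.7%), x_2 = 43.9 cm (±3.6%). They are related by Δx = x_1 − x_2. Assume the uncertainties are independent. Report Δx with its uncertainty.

102 ± 4.25 cm

Each term contributes (cᵢ δxᵢ)² to (δΔx)²:
  (δx_1)² = 15.5;  (δx_2)² = 2.50
δΔx = √(18.0) = 4.25 cm
Δx = 102 cm.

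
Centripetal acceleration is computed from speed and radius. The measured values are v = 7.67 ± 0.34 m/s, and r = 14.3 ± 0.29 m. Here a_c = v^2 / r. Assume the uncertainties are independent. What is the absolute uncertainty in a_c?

Since a_c is a product/quotient, work with relative uncertainties:
  (2·δv/v)² = (2×0.0443)² = 0.00786;  (-1·δr/r)² = (-1×0.0203)² = 0.000411
δa_c/a_c = √(0.00827) = 0.0909
a_c = 4.11 m/s^2, so δa_c = 0.0909 × 4.11 = 0.374 m/s^2.

0.374 m/s^2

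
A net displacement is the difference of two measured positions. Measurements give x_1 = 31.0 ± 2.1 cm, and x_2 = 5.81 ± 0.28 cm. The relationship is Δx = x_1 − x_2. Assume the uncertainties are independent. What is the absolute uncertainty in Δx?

2.12 cm

For a sum/difference, combine absolute errors in quadrature:
  (δx_1)² = 4.41;  (δx_2)² = 0.0784
δΔx = √(4.49) = 2.12 cm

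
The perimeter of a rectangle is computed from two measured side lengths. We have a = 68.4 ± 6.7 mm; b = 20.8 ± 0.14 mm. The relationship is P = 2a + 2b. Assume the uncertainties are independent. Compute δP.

For a sum/difference, combine absolute errors in quadrature:
  (2·δa)² = 180;  (2·δb)² = 0.0784
δP = √(180) = 13.4 mm

13.4 mm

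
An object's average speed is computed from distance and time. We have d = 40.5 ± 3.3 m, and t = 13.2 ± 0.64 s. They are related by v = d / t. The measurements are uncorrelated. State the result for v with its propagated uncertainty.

3.07 ± 0.291 m/s

v is a product of powers, so relative uncertainties combine in quadrature:
  (1·δd/d)² = (1×0.0815)² = 0.00664;  (-1·δt/t)² = (-1×0.0485)² = 0.00235
δv/v = √(0.00899) = 0.0948
v = 3.07 m/s, so δv = 0.0948 × 3.07 = 0.291 m/s.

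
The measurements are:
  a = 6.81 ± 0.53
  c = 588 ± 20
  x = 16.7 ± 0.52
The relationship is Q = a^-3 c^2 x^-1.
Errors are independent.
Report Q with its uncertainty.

Since Q is a product/quotient, work with relative uncertainties:
  (-3·δa/a)² = (-3×0.0778)² = 0.0545;  (2·δc/c)² = (2×0.0340)² = 0.00463;  (-1·δx/x)² = (-1×0.0311)² = 0.000970
δQ/Q = √(0.0601) = 0.245
Q = 65.6, so δQ = 0.245 × 65.6 = 16.1.

65.6 ± 16.1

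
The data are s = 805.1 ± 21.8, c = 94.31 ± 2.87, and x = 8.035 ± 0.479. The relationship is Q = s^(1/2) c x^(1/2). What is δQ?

For a monomial Q ∝ s^(1/2), c, x^(1/2), fractional errors add in quadrature:
  (½·δs/s)² = (0.5×0.0271)² = 0.000183;  (1·δc/c)² = (1×0.0304)² = 0.000926;  (½·δx/x)² = (0.5×0.0596)² = 0.000888
δQ/Q = √(0.00200) = 0.0447
Q = 7585, so δQ = 0.0447 × 7585 = 339.

339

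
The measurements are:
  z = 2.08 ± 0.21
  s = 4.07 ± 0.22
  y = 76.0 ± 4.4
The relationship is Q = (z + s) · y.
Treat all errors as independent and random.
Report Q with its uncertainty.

467 ± 35.6

Let u = z + s = 6.15. δu = √(δz² + δs²) = √(0.0441 + 0.0484) = 0.304, so δu/u = 0.0495.
Q is then a monomial in u, y:
δQ/Q = √((δu/u)² + (1·δy/y)²) = √(0.00245 + 0.00335) = 0.0761
Q = 467, so δQ = 0.0761 × 467 = 35.6.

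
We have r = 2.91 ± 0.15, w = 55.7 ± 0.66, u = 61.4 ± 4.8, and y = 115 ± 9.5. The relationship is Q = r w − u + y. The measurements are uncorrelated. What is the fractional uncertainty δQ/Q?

0.0634

Let p = r·w = 162. δp/p = √((1·δr/r)² + (1·δw/w)²) = √(0.00266 + 0.000140) = 0.0529, so δp = 8.57.
Q = p − u + y: δQ = √(δp² + δu² + δy²) = √(73.5 + 23.0 + 90.2) = 13.7
Q = 216, so δQ/Q = 13.7/216 = 0.0634.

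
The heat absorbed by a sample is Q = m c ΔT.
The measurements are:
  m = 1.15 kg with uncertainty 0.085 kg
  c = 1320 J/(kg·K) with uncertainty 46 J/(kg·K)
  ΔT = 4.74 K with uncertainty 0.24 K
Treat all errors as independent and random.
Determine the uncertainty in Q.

Products/powers → add relative errors in quadrature, weighted by exponent:
  (1·δm/m)² = (1×0.0739)² = 0.00546;  (1·δc/c)² = (1×0.0348)² = 0.00121;  (1·δΔT/ΔT)² = (1×0.0506)² = 0.00256
δQ/Q = √(0.00924) = 0.0961
Q = 7200 J, so δQ = 0.0961 × 7200 = 692 J.

692 J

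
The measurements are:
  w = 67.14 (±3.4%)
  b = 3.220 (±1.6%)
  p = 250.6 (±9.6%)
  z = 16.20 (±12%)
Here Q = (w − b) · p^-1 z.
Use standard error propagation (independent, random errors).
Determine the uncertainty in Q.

Let u = w − b = 63.92. δu = √(δw² + δb²) = √(5.21 + 0.00265) = 2.28, so δu/u = 0.0357.
Q is then a monomial in u, p, z:
δQ/Q = √((δu/u)² + (-1·δp/p)² + (1·δz/z)²) = √(0.00128 + 0.00922 + 0.0144) = 0.158
Q = 4.132, so δQ = 0.158 × 4.132 = 0.652.

0.652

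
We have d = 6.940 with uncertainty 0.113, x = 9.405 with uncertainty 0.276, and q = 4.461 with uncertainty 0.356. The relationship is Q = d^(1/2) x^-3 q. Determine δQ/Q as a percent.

11.9%

Products/powers → add relative errors in quadrature, weighted by exponent:
  (½·δd/d)² = (0.5×0.0163)² = 6.63e-05;  (-3·δx/x)² = (-3×0.0293)² = 0.00775;  (1·δq/q)² = (1×0.0798)² = 0.00637
δQ/Q = √(0.0142) = 0.119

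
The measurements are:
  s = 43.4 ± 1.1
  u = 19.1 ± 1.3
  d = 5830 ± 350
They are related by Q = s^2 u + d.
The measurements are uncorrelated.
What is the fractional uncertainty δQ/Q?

Let p = s^2·u = 36000. δp/p = √((2·δs/s)² + (1·δu/u)²) = √(0.00257 + 0.00463) = 0.0849, so δp = 3050.
Q = p + d: δQ = √(δp² + δd²) = √(9.32e+06 + 1.22e+05) = 3070
Q = 41800, so δQ/Q = 3070/41800 = 0.0735.

0.0735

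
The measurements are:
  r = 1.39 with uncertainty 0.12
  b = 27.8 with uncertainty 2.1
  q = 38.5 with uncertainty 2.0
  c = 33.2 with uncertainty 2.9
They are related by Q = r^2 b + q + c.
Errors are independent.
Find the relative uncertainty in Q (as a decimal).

Let p = r^2·b = 53.7. δp/p = √((2·δr/r)² + (1·δb/b)²) = √(0.0298 + 0.00571) = 0.188, so δp = 10.1.
Q = p + q + c: δQ = √(δp² + δq² + δc²) = √(102 + 4.00 + 8.41) = 10.7
Q = 125, so δQ/Q = 10.7/125 = 0.0855.

0.0855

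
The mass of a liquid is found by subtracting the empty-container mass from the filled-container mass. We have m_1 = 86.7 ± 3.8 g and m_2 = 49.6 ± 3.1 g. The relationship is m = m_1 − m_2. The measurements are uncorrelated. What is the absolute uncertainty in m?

Each term contributes (cᵢ δxᵢ)² to (δm)²:
  (δm_1)² = 14.4;  (δm_2)² = 9.61
δm = √(24.1) = 4.90 g

4.90 g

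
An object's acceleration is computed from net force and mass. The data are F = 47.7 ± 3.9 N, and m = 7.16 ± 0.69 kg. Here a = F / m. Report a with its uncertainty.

6.66 ± 0.842 m/s^2

For a monomial a ∝ F, m^-1, fractional errors add in quadrature:
  (1·δF/F)² = (1×0.0818)² = 0.00668;  (-1·δm/m)² = (-1×0.0964)² = 0.00929
δa/a = √(0.0160) = 0.126
a = 6.66 m/s^2, so δa = 0.126 × 6.66 = 0.842 m/s^2.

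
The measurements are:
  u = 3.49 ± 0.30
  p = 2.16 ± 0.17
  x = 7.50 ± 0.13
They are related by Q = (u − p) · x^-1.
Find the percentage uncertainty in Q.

26.0%

Let w = u − p = 1.33. δw = √(δu² + δp²) = √(0.0900 + 0.0289) = 0.345, so δw/w = 0.259.
Q is then a monomial in w, x:
δQ/Q = √((δw/w)² + (-1·δx/x)²) = √(0.0672 + 0.000300) = 0.260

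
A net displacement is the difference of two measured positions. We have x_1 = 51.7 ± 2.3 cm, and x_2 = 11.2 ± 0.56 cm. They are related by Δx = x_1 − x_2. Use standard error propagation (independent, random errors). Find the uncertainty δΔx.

For a sum/difference, combine absolute errors in quadrature:
  (δx_1)² = 5.29;  (δx_2)² = 0.314
δΔx = √(5.60) = 2.37 cm

2.37 cm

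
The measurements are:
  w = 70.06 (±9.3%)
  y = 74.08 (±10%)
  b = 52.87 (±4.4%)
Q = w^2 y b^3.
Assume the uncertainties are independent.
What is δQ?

1.34e+10

Products/powers → add relative errors in quadrature, weighted by exponent:
  (2·δw/w)² = (2×0.0930)² = 0.0346;  (1·δy/y)² = (1×0.100)² = 0.0100;  (3·δb/b)² = (3×0.0440)² = 0.0174
δQ/Q = √(0.0620) = 0.249
Q = 5.374e+10, so δQ = 0.249 × 5.374e+10 = 1.34e+10.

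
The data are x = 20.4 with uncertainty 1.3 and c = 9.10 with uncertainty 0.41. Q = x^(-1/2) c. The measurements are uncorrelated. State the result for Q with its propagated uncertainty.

Since Q is a product/quotient, work with relative uncertainties:
  (−½·δx/x)² = (-0.5×0.0637)² = 0.00102;  (1·δc/c)² = (1×0.0451)² = 0.00203
δQ/Q = √(0.00305) = 0.0552
Q = 2.01, so δQ = 0.0552 × 2.01 = 0.111.

2.01 ± 0.111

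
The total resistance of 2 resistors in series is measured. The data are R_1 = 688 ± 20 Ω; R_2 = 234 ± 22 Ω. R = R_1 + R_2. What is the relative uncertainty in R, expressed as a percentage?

3.22%

Each term contributes (cᵢ δxᵢ)² to (δR)²:
  (δR_1)² = 400;  (δR_2)² = 484
δR = √(884) = 29.7 Ω
R = 922 Ω, so δR/R = 29.7/922 = 0.0322.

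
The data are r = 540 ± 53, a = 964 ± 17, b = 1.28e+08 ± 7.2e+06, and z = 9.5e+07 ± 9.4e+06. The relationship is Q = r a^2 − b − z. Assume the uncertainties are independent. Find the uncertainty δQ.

Let p = r·a^2 = 5.02e+08. δp/p = √((1·δr/r)² + (2·δa/a)²) = √(0.00963 + 0.00124) = 0.104, so δp = 5.23e+07.
Q = p − b − z: δQ = √(δp² + δb² + δz²) = √(2.74e+15 + 5.18e+13 + 8.84e+13) = 5.37e+07

5.37e+07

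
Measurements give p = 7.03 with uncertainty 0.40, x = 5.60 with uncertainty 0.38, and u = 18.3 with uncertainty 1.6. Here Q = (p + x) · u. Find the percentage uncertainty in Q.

9.77%

Let w = p + x = 12.6. δw = √(δp² + δx²) = √(0.160 + 0.144) = 0.552, so δw/w = 0.0437.
Q is then a monomial in w, u:
δQ/Q = √((δw/w)² + (1·δu/u)²) = √(0.00191 + 0.00764) = 0.0977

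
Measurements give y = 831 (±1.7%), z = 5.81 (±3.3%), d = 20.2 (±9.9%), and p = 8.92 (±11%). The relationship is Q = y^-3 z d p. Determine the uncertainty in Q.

Each factor contributes (exponent × relative error)² to (δQ/Q)²:
  (-3·δy/y)² = (-3×0.0170)² = 0.00260;  (1·δz/z)² = (1×0.0330)² = 0.00109;  (1·δd/d)² = (1×0.0990)² = 0.00980;  (1·δp/p)² = (1×0.110)² = 0.0121
δQ/Q = √(0.0256) = 0.160
Q = 1.82e-06, so δQ = 0.160 × 1.82e-06 = 2.92e-07.

2.92e-07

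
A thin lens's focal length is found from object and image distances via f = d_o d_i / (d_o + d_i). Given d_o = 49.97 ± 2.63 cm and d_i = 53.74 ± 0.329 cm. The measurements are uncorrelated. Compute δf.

∂f/∂d_o = (d_i/(d_o+d_i))² = 0.269;  ∂f/∂d_i = (d_o/(d_o+d_i))² = 0.232
δf = √((∂f/∂d_o · δd_o)² + (∂f/∂d_i · δd_i)²) = √(0.499 + 0.00583) = 0.710 cm

0.710 cm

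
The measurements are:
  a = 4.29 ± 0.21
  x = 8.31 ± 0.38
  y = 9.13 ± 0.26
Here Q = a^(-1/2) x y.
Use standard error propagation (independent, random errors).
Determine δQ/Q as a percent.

Each factor contributes (exponent × relative error)² to (δQ/Q)²:
  (−½·δa/a)² = (-0.5×0.0490)² = 0.000599;  (1·δx/x)² = (1×0.0457)² = 0.00209;  (1·δy/y)² = (1×0.0285)² = 0.000811
δQ/Q = √(0.00350) = 0.0592

5.92%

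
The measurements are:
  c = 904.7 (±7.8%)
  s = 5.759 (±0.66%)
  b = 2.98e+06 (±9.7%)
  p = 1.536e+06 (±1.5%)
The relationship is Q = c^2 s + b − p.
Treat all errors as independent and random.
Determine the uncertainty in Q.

7.91e+05

Let w = c^2·s = 4.714e+06. δw/w = √((2·δc/c)² + (1·δs/s)²) = √(0.0243 + 4.36e-05) = 0.156, so δw = 7.36e+05.
Q = w + b − p: δQ = √(δw² + δb² + δp²) = √(5.42e+11 + 8.36e+10 + 5.31e+08) = 7.91e+05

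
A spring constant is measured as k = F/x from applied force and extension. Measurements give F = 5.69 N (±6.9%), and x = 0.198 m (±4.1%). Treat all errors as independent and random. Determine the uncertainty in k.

k is a product of powers, so relative uncertainties combine in quadrature:
  (1·δF/F)² = (1×0.0690)² = 0.00476;  (-1·δx/x)² = (-1×0.0410)² = 0.00168
δk/k = √(0.00644) = 0.0803
k = 28.7 N/m, so δk = 0.0803 × 28.7 = 2.31 N/m.

2.31 N/m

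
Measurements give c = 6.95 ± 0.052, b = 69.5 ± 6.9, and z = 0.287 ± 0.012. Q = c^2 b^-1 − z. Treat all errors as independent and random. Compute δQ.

0.0708

Let p = c^2·b^-1 = 0.695. δp/p = √((2·δc/c)² + (-1·δb/b)²) = √(0.000224 + 0.00986) = 0.100, so δp = 0.0698.
Q = p − z: δQ = √(δp² + δz²) = √(0.00487 + 0.000144) = 0.0708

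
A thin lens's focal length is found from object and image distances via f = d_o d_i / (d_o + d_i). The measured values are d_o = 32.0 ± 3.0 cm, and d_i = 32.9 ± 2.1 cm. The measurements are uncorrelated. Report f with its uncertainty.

16.2 ± 0.925 cm

∂f/∂d_o = (d_i/(d_o+d_i))² = 0.257;  ∂f/∂d_i = (d_o/(d_o+d_i))² = 0.243
δf = √((∂f/∂d_o · δd_o)² + (∂f/∂d_i · δd_i)²) = √(0.594 + 0.261) = 0.925 cm
f = 16.2 cm.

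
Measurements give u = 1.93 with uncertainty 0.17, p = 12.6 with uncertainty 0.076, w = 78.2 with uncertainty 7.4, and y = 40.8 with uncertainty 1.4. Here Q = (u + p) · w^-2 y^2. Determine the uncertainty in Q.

Let h = u + p = 14.5. δh = √(δu² + δp²) = √(0.0289 + 0.00578) = 0.186, so δh/h = 0.0128.
Q is then a monomial in h, w, y:
δQ/Q = √((δh/h)² + (-2·δw/w)² + (2·δy/y)²) = √(0.000164 + 0.0358 + 0.00471) = 0.202
Q = 3.96, so δQ = 0.202 × 3.96 = 0.798.

0.798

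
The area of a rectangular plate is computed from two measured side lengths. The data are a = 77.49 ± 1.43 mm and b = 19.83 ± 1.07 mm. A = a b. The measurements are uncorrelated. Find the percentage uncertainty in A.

A is a product of powers, so relative uncertainties combine in quadrature:
  (1·δa/a)² = (1×0.0185)² = 0.000341;  (1·δb/b)² = (1×0.0540)² = 0.00291
δA/A = √(0.00325) = 0.0570

5.70%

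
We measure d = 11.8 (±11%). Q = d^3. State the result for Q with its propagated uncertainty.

1640 ± 542

Since Q is a product/quotient, work with relative uncertainties:
  (3·δd/d)² = (3×0.110)² = 0.109
δQ/Q = √(0.109) = 0.330
Q = 1640, so δQ = 0.330 × 1640 = 542.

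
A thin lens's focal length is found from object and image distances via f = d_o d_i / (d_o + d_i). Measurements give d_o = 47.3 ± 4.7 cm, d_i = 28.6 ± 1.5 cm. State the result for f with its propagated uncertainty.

∂f/∂d_o = (d_i/(d_o+d_i))² = 0.142;  ∂f/∂d_i = (d_o/(d_o+d_i))² = 0.388
δf = √((∂f/∂d_o · δd_o)² + (∂f/∂d_i · δd_i)²) = √(0.445 + 0.339) = 0.886 cm
f = 17.8 cm.

17.8 ± 0.886 cm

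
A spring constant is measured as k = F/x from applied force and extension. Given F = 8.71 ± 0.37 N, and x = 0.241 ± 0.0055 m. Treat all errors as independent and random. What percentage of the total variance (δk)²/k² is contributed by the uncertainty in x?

(δk/k)² = (1·δF/F)² + (-1·δx/x)²
  F term: (1×0.0425)² = 0.00180
  x term: (-1×0.0228)² = 0.000521
Total = 0.00233. Share from x = 0.000521/0.00233 = 0.224.

22.4%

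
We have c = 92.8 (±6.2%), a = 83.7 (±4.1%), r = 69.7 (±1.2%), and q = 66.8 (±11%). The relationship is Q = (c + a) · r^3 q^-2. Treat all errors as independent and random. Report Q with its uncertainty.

13400 ± 3030

Let u = c + a = 176. δu = √(δc² + δa²) = √(33.1 + 11.8) = 6.70, so δu/u = 0.0380.
Q is then a monomial in u, r, q:
δQ/Q = √((δu/u)² + (3·δr/r)² + (-2·δq/q)²) = √(0.00144 + 0.00130 + 0.0484) = 0.226
Q = 13400, so δQ = 0.226 × 13400 = 3030.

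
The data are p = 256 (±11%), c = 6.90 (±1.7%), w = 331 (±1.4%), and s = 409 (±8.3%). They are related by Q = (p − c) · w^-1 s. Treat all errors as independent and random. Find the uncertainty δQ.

Let u = p − c = 249. δu = √(δp² + δc²) = √(793 + 0.0138) = 28.2, so δu/u = 0.113.
Q is then a monomial in u, w, s:
δQ/Q = √((δu/u)² + (-1·δw/w)² + (1·δs/s)²) = √(0.0128 + 0.000196 + 0.00689) = 0.141
Q = 308, so δQ = 0.141 × 308 = 43.4.

43.4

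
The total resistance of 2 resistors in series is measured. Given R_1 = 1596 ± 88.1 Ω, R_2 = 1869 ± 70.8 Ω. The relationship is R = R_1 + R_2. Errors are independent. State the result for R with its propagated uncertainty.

3465 ± 113 Ω

Each term contributes (cᵢ δxᵢ)² to (δR)²:
  (δR_1)² = 7760;  (δR_2)² = 5010
δR = √(12800) = 113 Ω
R = 3465 Ω.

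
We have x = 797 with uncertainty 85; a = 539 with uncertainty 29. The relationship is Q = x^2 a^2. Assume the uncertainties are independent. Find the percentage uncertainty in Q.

Since Q is a product/quotient, work with relative uncertainties:
  (2·δx/x)² = (2×0.107)² = 0.0455;  (2·δa/a)² = (2×0.0538)² = 0.0116
δQ/Q = √(0.0571) = 0.239

23.9%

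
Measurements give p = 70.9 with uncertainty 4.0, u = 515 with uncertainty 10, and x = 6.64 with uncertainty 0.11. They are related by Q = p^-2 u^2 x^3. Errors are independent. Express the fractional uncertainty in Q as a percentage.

12.9%

Each factor contributes (exponent × relative error)² to (δQ/Q)²:
  (-2·δp/p)² = (-2×0.0564)² = 0.0127;  (2·δu/u)² = (2×0.0194)² = 0.00151;  (3·δx/x)² = (3×0.0166)² = 0.00247
δQ/Q = √(0.0167) = 0.129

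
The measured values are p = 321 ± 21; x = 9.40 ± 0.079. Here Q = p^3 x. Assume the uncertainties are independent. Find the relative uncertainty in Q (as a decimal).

Each factor contributes (exponent × relative error)² to (δQ/Q)²:
  (3·δp/p)² = (3×0.0654)² = 0.0385;  (1·δx/x)² = (1×0.00840)² = 7.06e-05
δQ/Q = √(0.0386) = 0.196

0.196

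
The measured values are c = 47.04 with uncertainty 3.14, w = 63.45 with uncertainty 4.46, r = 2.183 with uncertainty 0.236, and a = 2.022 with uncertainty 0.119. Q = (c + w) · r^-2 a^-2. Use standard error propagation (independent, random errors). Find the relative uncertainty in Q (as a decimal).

Let u = c + w = 110.5. δu = √(δc² + δw²) = √(9.86 + 19.9) = 5.45, so δu/u = 0.0494.
Q is then a monomial in u, r, a:
δQ/Q = √((δu/u)² + (-2·δr/r)² + (-2·δa/a)²) = √(0.00244 + 0.0467 + 0.0139) = 0.251

0.251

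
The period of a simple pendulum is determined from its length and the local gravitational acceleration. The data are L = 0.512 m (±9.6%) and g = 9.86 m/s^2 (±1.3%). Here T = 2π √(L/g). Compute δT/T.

Since T is a product/quotient, work with relative uncertainties:
  (½·δL/L)² = (0.5×0.0960)² = 0.00230;  (−½·δg/g)² = (-0.5×0.0130)² = 4.23e-05
δT/T = √(0.00235) = 0.0484

0.0484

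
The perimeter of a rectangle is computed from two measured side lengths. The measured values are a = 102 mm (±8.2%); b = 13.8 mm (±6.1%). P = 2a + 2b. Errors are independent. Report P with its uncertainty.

232 ± 16.8 mm

P is a linear combination, so absolute uncertainties add in quadrature:
  (2·δa)² = 280;  (2·δb)² = 2.83
δP = √(283) = 16.8 mm
P = 232 mm.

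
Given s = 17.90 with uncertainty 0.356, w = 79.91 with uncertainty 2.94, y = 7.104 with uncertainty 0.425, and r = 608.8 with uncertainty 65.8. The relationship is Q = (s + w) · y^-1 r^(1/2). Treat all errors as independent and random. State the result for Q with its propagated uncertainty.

339.7 ± 29.3

Let u = s + w = 97.81. δu = √(δs² + δw²) = √(0.127 + 8.64) = 2.96, so δu/u = 0.0303.
Q is then a monomial in u, y, r:
δQ/Q = √((δu/u)² + (-1·δy/y)² + (½·δr/r)²) = √(0.000917 + 0.00358 + 0.00292) = 0.0861
Q = 339.7, so δQ = 0.0861 × 339.7 = 29.3.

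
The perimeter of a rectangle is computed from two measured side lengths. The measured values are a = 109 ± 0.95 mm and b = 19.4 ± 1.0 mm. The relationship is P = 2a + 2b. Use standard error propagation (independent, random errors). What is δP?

For a sum/difference, combine absolute errors in quadrature:
  (2·δa)² = 3.61;  (2·δb)² = 4.00
δP = √(7.61) = 2.76 mm

2.76 mm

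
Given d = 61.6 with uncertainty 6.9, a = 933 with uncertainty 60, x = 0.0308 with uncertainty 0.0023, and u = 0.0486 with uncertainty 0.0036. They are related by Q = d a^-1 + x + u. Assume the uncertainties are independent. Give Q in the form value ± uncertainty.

Let p = d·a^-1 = 0.0660. δp/p = √((1·δd/d)² + (-1·δa/a)²) = √(0.0125 + 0.00414) = 0.129, so δp = 0.00853.
Q = p + x + u: δQ = √(δp² + δx² + δu²) = √(7.27e-05 + 5.29e-06 + 1.3e-05) = 0.00954
Q = 0.145.

0.145 ± 0.00954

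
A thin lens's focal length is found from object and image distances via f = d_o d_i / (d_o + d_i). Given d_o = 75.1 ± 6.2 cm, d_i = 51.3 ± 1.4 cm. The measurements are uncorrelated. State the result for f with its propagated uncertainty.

30.5 ± 1.13 cm

∂f/∂d_o = (d_i/(d_o+d_i))² = 0.165;  ∂f/∂d_i = (d_o/(d_o+d_i))² = 0.353
δf = √((∂f/∂d_o · δd_o)² + (∂f/∂d_i · δd_i)²) = √(1.04 + 0.244) = 1.13 cm
f = 30.5 cm.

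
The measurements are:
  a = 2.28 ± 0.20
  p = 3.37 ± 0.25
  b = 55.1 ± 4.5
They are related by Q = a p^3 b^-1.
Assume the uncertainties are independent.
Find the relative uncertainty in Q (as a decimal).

0.253

Each factor contributes (exponent × relative error)² to (δQ/Q)²:
  (1·δa/a)² = (1×0.0877)² = 0.00769;  (3·δp/p)² = (3×0.0742)² = 0.0495;  (-1·δb/b)² = (-1×0.0817)² = 0.00667
δQ/Q = √(0.0639) = 0.253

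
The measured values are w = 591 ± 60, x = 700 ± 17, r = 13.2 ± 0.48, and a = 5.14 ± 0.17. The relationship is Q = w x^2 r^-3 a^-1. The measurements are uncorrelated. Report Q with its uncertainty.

24500 ± 3920

Since Q is a product/quotient, work with relative uncertainties:
  (1·δw/w)² = (1×0.102)² = 0.0103;  (2·δx/x)² = (2×0.0243)² = 0.00236;  (-3·δr/r)² = (-3×0.0364)² = 0.0119;  (-1·δa/a)² = (-1×0.0331)² = 0.00109
δQ/Q = √(0.0257) = 0.160
Q = 24500, so δQ = 0.160 × 24500 = 3920.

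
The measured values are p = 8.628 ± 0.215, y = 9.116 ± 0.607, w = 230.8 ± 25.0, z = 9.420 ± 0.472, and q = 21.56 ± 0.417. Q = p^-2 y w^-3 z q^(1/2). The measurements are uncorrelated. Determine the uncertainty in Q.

Relative error in a monomial: (δQ/Q)² = Σ (nᵢ · δxᵢ/xᵢ)².
  (-2·δp/p)² = (-2×0.0249)² = 0.00248;  (1·δy/y)² = (1×0.0666)² = 0.00443;  (-3·δw/w)² = (-3×0.108)² = 0.106;  (1·δz/z)² = (1×0.0501)² = 0.00251;  (½·δq/q)² = (0.5×0.0193)² = 9.35e-05
δQ/Q = √(0.115) = 0.339
Q = 4.357e-07, so δQ = 0.339 × 4.357e-07 = 1.48e-07.

1.48e-07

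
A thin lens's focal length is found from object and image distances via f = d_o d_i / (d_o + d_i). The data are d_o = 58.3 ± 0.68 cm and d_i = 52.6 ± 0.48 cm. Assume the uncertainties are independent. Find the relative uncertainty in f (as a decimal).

0.00732

∂f/∂d_o = (d_i/(d_o+d_i))² = 0.225;  ∂f/∂d_i = (d_o/(d_o+d_i))² = 0.276
δf = √((∂f/∂d_o · δd_o)² + (∂f/∂d_i · δd_i)²) = √(0.0234 + 0.0176) = 0.202 cm
f = 27.7 cm, so δf/f = 0.202/27.7 = 0.00732.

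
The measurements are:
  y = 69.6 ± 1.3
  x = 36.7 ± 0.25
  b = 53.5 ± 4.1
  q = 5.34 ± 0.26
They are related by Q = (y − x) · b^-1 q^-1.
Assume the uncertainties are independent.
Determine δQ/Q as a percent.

Let u = y − x = 32.9. δu = √(δy² + δx²) = √(1.69 + 0.0625) = 1.32, so δu/u = 0.0402.
Q is then a monomial in u, b, q:
δQ/Q = √((δu/u)² + (-1·δb/b)² + (-1·δq/q)²) = √(0.00162 + 0.00587 + 0.00237) = 0.0993

9.93%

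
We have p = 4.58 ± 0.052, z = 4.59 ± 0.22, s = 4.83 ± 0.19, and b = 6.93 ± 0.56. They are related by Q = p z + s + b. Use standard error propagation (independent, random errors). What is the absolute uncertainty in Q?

1.19

Let w = p·z = 21.0. δw/w = √((1·δp/p)² + (1·δz/z)²) = √(0.000129 + 0.00230) = 0.0493, so δw = 1.04.
Q = w + s + b: δQ = √(δw² + δs² + δb²) = √(1.07 + 0.0361 + 0.314) = 1.19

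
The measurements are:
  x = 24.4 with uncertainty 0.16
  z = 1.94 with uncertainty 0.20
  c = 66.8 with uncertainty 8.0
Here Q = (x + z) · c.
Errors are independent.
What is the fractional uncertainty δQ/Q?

0.120

Let u = x + z = 26.3. δu = √(δx² + δz²) = √(0.0256 + 0.0400) = 0.256, so δu/u = 0.00972.
Q is then a monomial in u, c:
δQ/Q = √((δu/u)² + (1·δc/c)²) = √(9.46e-05 + 0.0143) = 0.120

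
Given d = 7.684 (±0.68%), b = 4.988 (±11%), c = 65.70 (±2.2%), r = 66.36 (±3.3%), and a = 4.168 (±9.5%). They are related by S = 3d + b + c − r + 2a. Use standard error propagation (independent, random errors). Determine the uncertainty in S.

2.80

For a sum/difference, combine absolute errors in quadrature:
  (3·δd)² = 0.0246;  (δb)² = 0.301;  (δc)² = 2.09;  (δr)² = 4.80;  (2·δa)² = 0.627
δS = √(7.84) = 2.80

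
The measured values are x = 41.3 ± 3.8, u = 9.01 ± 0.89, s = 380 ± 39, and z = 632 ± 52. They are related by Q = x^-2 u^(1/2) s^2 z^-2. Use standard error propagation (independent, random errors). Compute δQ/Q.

Products/powers → add relative errors in quadrature, weighted by exponent:
  (-2·δx/x)² = (-2×0.0920)² = 0.0339;  (½·δu/u)² = (0.5×0.0988)² = 0.00244;  (2·δs/s)² = (2×0.103)² = 0.0421;  (-2·δz/z)² = (-2×0.0823)² = 0.0271
δQ/Q = √(0.106) = 0.325

0.325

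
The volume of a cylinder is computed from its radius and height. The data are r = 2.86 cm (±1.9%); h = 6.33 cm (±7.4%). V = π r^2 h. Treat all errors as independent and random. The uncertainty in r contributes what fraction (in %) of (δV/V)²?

(δV/V)² = (2·δr/r)² + (1·δh/h)²
  r term: (2×0.0190)² = 0.00144
  h term: (1×0.0740)² = 0.00548
Total = 0.00692. Share from r = 0.00144/0.00692 = 0.209.

20.9%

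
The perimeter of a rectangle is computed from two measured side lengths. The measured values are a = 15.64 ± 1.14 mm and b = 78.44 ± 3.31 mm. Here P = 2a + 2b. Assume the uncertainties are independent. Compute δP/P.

For a sum/difference, combine absolute errors in quadrature:
  (2·δa)² = 5.20;  (2·δb)² = 43.8
δP = √(49.0) = 7.00 mm
P = 188.2 mm, so δP/P = 7.00/188.2 = 0.0372.

0.0372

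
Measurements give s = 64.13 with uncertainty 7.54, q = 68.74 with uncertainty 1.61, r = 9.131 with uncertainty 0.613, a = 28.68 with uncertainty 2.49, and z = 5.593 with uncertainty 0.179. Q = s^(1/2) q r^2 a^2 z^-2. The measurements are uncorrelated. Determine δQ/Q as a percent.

For a monomial Q ∝ s^(1/2), q, r^2, a^2, z^-2, fractional errors add in quadrature:
  (½·δs/s)² = (0.5×0.118)² = 0.00346;  (1·δq/q)² = (1×0.0234)² = 0.000549;  (2·δr/r)² = (2×0.0671)² = 0.0180;  (2·δa/a)² = (2×0.0868)² = 0.0302;  (-2·δz/z)² = (-2×0.0320)² = 0.00410
δQ/Q = √(0.0563) = 0.237

23.7%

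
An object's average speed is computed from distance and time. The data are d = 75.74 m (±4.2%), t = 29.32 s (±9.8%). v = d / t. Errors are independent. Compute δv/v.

For a monomial v ∝ d, t^-1, fractional errors add in quadrature:
  (1·δd/d)² = (1×0.0420)² = 0.00176;  (-1·δt/t)² = (-1×0.0980)² = 0.00960
δv/v = √(0.0114) = 0.107

0.107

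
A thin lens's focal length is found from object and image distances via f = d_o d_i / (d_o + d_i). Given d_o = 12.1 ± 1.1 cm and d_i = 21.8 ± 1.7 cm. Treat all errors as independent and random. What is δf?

0.504 cm

∂f/∂d_o = (d_i/(d_o+d_i))² = 0.414;  ∂f/∂d_i = (d_o/(d_o+d_i))² = 0.127
δf = √((∂f/∂d_o · δd_o)² + (∂f/∂d_i · δd_i)²) = √(0.207 + 0.0469) = 0.504 cm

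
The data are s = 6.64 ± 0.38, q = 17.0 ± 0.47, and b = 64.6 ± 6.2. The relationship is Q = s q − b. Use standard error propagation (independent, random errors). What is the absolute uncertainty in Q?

9.48

Let p = s·q = 113. δp/p = √((1·δs/s)² + (1·δq/q)²) = √(0.00328 + 0.000764) = 0.0636, so δp = 7.17.
Q = p − b: δQ = √(δp² + δb²) = √(51.5 + 38.4) = 9.48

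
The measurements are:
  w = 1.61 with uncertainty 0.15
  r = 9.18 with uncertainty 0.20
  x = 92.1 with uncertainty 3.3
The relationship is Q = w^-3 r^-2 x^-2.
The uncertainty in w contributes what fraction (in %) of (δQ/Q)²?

(δQ/Q)² = (-3·δw/w)² + (-2·δr/r)² + (-2·δx/x)²
  w term: (-3×0.0932)² = 0.0781
  r term: (-2×0.0218)² = 0.00190
  x term: (-2×0.0358)² = 0.00514
Total = 0.0852. Share from w = 0.0781/0.0852 = 0.917.

91.7%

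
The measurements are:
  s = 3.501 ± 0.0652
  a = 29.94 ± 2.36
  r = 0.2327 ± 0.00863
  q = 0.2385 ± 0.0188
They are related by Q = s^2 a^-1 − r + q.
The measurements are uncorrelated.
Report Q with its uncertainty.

0.4152 ± 0.0413

Let p = s^2·a^-1 = 0.4094. δp/p = √((2·δs/s)² + (-1·δa/a)²) = √(0.00139 + 0.00621) = 0.0872, so δp = 0.0357.
Q = p − r + q: δQ = √(δp² + δr² + δq²) = √(0.00127 + 7.45e-05 + 0.000353) = 0.0413
Q = 0.4152.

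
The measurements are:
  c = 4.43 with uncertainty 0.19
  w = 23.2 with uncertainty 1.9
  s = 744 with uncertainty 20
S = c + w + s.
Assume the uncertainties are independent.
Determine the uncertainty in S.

20.1

S is a linear combination, so absolute uncertainties add in quadrature:
  (δc)² = 0.0361;  (δw)² = 3.61;  (δs)² = 400
δS = √(404) = 20.1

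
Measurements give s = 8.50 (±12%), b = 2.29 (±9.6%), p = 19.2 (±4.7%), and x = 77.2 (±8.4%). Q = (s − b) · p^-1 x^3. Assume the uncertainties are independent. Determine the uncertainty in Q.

Let u = s − b = 6.21. δu = √(δs² + δb²) = √(1.04 + 0.0483) = 1.04, so δu/u = 0.168.
Q is then a monomial in u, p, x:
δQ/Q = √((δu/u)² + (-1·δp/p)² + (3·δx/x)²) = √(0.0282 + 0.00221 + 0.0635) = 0.307
Q = 1.49e+05, so δQ = 0.307 × 1.49e+05 = 45600.

45600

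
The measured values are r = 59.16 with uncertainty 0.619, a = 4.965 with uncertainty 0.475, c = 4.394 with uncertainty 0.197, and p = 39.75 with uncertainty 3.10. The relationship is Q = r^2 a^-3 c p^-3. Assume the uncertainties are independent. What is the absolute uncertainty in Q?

0.000747

Q is a product of powers, so relative uncertainties combine in quadrature:
  (2·δr/r)² = (2×0.0105)² = 0.000438;  (-3·δa/a)² = (-3×0.0957)² = 0.0824;  (1·δc/c)² = (1×0.0448)² = 0.00201;  (-3·δp/p)² = (-3×0.0780)² = 0.0547
δQ/Q = √(0.140) = 0.374
Q = 0.002001, so δQ = 0.374 × 0.002001 = 0.000747.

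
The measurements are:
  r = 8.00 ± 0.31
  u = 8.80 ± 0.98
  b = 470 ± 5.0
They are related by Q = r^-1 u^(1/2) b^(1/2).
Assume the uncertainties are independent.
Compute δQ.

0.547

Since Q is a product/quotient, work with relative uncertainties:
  (-1·δr/r)² = (-1×0.0387)² = 0.00150;  (½·δu/u)² = (0.5×0.111)² = 0.00310;  (½·δb/b)² = (0.5×0.0106)² = 2.83e-05
δQ/Q = √(0.00463) = 0.0680
Q = 8.04, so δQ = 0.0680 × 8.04 = 0.547.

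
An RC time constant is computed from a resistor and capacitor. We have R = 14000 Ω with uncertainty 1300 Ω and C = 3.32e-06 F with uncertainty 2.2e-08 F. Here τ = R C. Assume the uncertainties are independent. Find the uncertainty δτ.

0.00433 s

Products/powers → add relative errors in quadrature, weighted by exponent:
  (1·δR/R)² = (1×0.0929)² = 0.00862;  (1·δC/C)² = (1×0.00663)² = 4.39e-05
δτ/τ = √(0.00867) = 0.0931
τ = 0.0465 s, so δτ = 0.0931 × 0.0465 = 0.00433 s.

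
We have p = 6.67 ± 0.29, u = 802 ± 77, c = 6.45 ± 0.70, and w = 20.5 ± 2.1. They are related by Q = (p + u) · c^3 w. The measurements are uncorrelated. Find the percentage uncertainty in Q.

35.4%

Let h = p + u = 809. δh = √(δp² + δu²) = √(0.0841 + 5930) = 77.0, so δh/h = 0.0952.
Q is then a monomial in h, c, w:
δQ/Q = √((δh/h)² + (3·δc/c)² + (1·δw/w)²) = √(0.00907 + 0.106 + 0.0105) = 0.354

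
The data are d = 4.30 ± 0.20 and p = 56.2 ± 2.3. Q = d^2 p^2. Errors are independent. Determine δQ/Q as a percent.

12.4%

Q is a product of powers, so relative uncertainties combine in quadrature:
  (2·δd/d)² = (2×0.0465)² = 0.00865;  (2·δp/p)² = (2×0.0409)² = 0.00670
δQ/Q = √(0.0154) = 0.124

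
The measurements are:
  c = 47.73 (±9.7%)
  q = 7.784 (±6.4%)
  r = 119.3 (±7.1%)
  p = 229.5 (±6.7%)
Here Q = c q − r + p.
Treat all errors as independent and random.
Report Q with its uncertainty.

481.7 ± 46.6

Let w = c·q = 371.5. δw/w = √((1·δc/c)² + (1·δq/q)²) = √(0.00941 + 0.00410) = 0.116, so δw = 43.2.
Q = w − r + p: δQ = √(δw² + δr² + δp²) = √(1860 + 71.7 + 236) = 46.6
Q = 481.7.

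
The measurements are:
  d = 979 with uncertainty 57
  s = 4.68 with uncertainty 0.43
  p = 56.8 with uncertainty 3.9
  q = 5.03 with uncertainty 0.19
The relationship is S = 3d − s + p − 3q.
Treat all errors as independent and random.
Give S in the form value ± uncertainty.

Absolute uncertainties add in quadrature for a linear combination:
  (3·δd)² = 29200;  (δs)² = 0.185;  (δp)² = 15.2;  (3·δq)² = 0.325
δS = √(29300) = 171
S = 2970.

2970 ± 171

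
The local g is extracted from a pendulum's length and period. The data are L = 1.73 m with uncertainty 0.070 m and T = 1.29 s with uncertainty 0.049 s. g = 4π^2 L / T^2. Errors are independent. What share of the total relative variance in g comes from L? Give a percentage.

22.1%

(δg/g)² = (1·δL/L)² + (-2·δT/T)²
  L term: (1×0.0405)² = 0.00164
  T term: (-2×0.0380)² = 0.00577
Total = 0.00741. Share from L = 0.00164/0.00741 = 0.221.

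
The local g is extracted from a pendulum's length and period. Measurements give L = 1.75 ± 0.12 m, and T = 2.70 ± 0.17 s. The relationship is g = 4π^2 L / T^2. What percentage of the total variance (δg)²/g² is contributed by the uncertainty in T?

77.1%

(δg/g)² = (1·δL/L)² + (-2·δT/T)²
  L term: (1×0.0686)² = 0.00470
  T term: (-2×0.0630)² = 0.0159
Total = 0.0206. Share from T = 0.0159/0.0206 = 0.771.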